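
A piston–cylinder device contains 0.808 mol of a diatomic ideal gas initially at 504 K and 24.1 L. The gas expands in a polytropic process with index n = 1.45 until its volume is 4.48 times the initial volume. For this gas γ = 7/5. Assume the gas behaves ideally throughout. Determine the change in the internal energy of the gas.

P₁ = nRT₁/V₁ = 0.808×8.314×504/24.1 = 140 kPa.
Polytropic n=1.45: T₂ = T₁(V₁/V₂)^(n−1) = 504×(0.223)^0.45 = 257 K; P₂ = P₁(V₁/V₂)^n = 16.0 kPa.
For an ideal gas ΔU = nCvΔT with Cv = (5/2)R = 20.8 J/(mol·K).
ΔU = 0.808×20.8×(257−504) = -4150 J.

-4150 J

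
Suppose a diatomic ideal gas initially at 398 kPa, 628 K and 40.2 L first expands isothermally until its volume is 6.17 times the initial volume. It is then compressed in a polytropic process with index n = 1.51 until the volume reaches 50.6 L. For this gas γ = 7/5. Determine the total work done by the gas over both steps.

-10100 J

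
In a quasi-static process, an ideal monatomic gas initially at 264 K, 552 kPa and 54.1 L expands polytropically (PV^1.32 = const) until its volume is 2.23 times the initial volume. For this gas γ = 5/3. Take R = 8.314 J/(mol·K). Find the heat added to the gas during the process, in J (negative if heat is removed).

11000 J

n = P₁V₁/(RT₁) = 552×54.1/(8.314×264) = 13.6 mol.
Polytropic n=1.32: T₂ = T₁(V₁/V₂)^(n−1) = 264×(0.448)^0.32 = 204 K; P₂ = P₁(V₁/V₂)^n = 192 kPa.
W = (P₁V₁−P₂V₂)/(n−1) = (552×54.1−192×121)/0.32 = 21100 J.
ΔU = nCvΔT = 13.6×12.5×(204−264) = -10100 J.
Q = ΔU + W = 11000 J.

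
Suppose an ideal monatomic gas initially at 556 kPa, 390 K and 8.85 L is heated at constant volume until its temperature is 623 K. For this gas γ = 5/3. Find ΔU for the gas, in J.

4410 J

n = P₁V₁/(RT₁) = 556×8.85/(8.314×390) = 1.52 mol.
Isochoric: V stays 8.85 L; P/T = const ⇒ T₂ = 623 K, P₂ = 888 kPa.
For an ideal gas ΔU = nCvΔT with Cv = (3/2)R = 12.5 J/(mol·K).
ΔU = 1.52×12.5×(623−390) = 4410 J.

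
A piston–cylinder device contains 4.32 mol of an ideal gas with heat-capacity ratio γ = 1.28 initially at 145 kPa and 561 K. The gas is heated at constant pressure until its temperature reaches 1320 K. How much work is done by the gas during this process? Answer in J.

V₁ = nRT₁/P₁ = 4.32×8.314×561/145 = 139 L.
Isobaric: P stays 145 kPa; V/T = const ⇒ T₂ = 1320 K, V₂ = 327 L.
W = PΔV = 145×(327−139) kPa·L = 27300 J.

27300 J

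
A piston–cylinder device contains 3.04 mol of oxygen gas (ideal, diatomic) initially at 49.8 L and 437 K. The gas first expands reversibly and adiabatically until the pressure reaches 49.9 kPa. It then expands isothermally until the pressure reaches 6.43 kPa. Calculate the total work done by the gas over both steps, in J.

P₁ = nRT₁/V₁ = 3.04×8.314×437/49.8 = 222 kPa.
Step 1 — Adiabatic: T₂/T₁ = (P₂/P₁)^((γ−1)/γ) ⇒ T₂ = 437×(0.225)^0.286 = 285 K; V₂ = 145 L.
ΔU = nCvΔT = 3.04×20.8×(285−437) = -9580 J.
Q = 0 for an adiabatic process, so W = −ΔU = 9580 J.
State after step 1: P = 49.9 kPa, V = 145 L, T = 285 K.
Step 2 — Isothermal: T stays 285 K; PV = const ⇒ V₂ = 1120 L, P₂ = 6.43 kPa.
ΔU = 0 (ideal gas, T constant).
W = nRT ln(V₂/V₁) = 3.04×8.314×285×ln(7.76) = 14800 J.
Q = ΔU + W = 14800 J.
Net over both steps: W = 24400 J, Q = 14800 J, ΔU = -9580 J.

24400 J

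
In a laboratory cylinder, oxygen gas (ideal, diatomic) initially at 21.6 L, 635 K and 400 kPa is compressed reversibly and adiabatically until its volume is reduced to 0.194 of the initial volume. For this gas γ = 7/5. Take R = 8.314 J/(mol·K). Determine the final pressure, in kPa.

Adiabatic: TV^(γ−1) = const ⇒ T₂ = 635×(5.15)^0.400 = 1220 K; PV^γ = const ⇒ P₂ = 3970 kPa.

3970 kPa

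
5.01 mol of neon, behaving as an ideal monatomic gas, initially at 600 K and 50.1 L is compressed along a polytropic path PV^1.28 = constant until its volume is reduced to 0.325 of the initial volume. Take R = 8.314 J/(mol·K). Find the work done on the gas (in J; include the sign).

33000 J

P₁ = nRT₁/V₁ = 5.01×8.314×600/50.1 = 499 kPa.
Polytropic n=1.28: T₂ = T₁(V₁/V₂)^(n−1) = 600×(3.08)^0.28 = 822 K; P₂ = P₁(V₁/V₂)^n = 2100 kPa.
W = (P₁V₁−P₂V₂)/(n−1) = (499×50.1−2100×16.3)/0.28 = -33000 J.
Work done on the gas = −W_by = 33000 J.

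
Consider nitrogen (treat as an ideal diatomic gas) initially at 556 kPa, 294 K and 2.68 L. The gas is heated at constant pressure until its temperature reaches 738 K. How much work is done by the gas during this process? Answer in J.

2250 J

n = P₁V₁/(RT₁) = 556×2.68/(8.314×294) = 0.610 mol.
Isobaric: P stays 556 kPa; V/T = const ⇒ T₂ = 738 K, V₂ = 6.73 L.
W = PΔV = 556×(6.73−2.68) kPa·L = 2250 J.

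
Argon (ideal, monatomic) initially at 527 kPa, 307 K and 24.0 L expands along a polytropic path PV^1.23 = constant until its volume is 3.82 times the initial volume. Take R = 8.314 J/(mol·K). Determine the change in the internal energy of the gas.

-5030 J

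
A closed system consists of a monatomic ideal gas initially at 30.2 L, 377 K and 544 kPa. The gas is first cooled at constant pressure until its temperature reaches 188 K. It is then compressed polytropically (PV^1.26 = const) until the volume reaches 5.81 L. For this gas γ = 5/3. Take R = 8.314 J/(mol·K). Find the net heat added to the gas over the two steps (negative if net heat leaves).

n = P₁V₁/(RT₁) = 544×30.2/(8.314×377) = 5.24 mol.
Step 1 — Isobaric: P stays 544 kPa; V/T = const ⇒ T₂ = 188 K, V₂ = 15.1 L.
W = PΔV = 544×(15.1−30.2) kPa·L = -8240 J.
ΔU = nCvΔT = 5.24×12.5×(188−377) = -12400 J.
Q = ΔU + W = nCpΔT = -20600 J.
State after step 1: P = 544 kPa, V = 15.1 L, T = 188 K.
Step 2 — Polytropic n=1.26: T₂ = T₁(V₁/V₂)^(n−1) = 188×(2.59)^0.26 = 241 K; P₂ = P₁(V₁/V₂)^n = 1810 kPa.
W = (P₁V₁−P₂V₂)/(n−1) = (544×15.1−1810×5.81)/0.26 = -8850 J.
ΔU = nCvΔT = 5.24×12.5×(241−188) = 3450 J.
Q = ΔU + W = -5400 J.
Net over both steps: W = -17100 J, Q = -26000 J, ΔU = -8900 J.

-26000 J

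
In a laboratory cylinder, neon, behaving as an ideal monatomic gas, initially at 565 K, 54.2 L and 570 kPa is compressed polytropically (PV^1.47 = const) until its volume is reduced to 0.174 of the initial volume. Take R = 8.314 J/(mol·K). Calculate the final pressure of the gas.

Polytropic n=1.47: T₂ = T₁(V₁/V₂)^(n−1) = 565×(5.75)^0.47 = 1290 K; P₂ = P₁(V₁/V₂)^n = 7450 kPa.

7450 kPa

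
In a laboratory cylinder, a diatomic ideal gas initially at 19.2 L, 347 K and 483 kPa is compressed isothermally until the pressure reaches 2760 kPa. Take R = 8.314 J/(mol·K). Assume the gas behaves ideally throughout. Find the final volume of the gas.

3.36 L

Isothermal: T stays 347 K; PV = const ⇒ V₂ = 3.36 L, P₂ = 2760 kPa.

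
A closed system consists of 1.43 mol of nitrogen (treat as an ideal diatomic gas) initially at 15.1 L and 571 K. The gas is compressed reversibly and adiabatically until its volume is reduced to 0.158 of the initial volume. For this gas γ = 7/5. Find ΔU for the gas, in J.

18500 J

P₁ = nRT₁/V₁ = 1.43×8.314×571/15.1 = 450 kPa.
Adiabatic: TV^(γ−1) = const ⇒ T₂ = 571×(6.33)^0.400 = 1190 K; PV^γ = const ⇒ P₂ = 5950 kPa.
For an ideal gas ΔU = nCvΔT with Cv = (5/2)R = 20.8 J/(mol·K).
ΔU = 1.43×20.8×(1190−571) = 18500 J.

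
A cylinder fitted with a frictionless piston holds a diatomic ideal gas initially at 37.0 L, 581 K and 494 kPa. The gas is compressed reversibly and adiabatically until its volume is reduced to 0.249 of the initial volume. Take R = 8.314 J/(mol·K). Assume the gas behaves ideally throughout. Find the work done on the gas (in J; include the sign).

n = P₁V₁/(RT₁) = 494×37.0/(8.314×581) = 3.78 mol.
Adiabatic: TV^(γ−1) = const ⇒ T₂ = 581×(4.02)^0.400 = 1010 K; PV^γ = const ⇒ P₂ = 3460 kPa.
ΔU = nCvΔT = 3.78×20.8×(1010−581) = 34000 J.
Q = 0 for an adiabatic process, so W = −ΔU = -34000 J.
Work done on the gas = −W_by = 34000 J.

34000 J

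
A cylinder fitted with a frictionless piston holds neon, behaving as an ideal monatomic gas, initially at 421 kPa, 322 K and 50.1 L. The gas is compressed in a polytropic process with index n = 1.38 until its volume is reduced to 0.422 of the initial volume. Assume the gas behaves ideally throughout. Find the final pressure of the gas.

1380 kPa

Polytropic n=1.38: T₂ = T₁(V₁/V₂)^(n−1) = 322×(2.37)^0.38 = 447 K; P₂ = P₁(V₁/V₂)^n = 1380 kPa.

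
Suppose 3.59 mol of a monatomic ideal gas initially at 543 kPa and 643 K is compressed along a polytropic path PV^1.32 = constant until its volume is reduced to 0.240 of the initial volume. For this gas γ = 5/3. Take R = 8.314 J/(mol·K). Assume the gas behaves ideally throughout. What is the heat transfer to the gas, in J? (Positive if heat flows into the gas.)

V₁ = nRT₁/P₁ = 3.59×8.314×643/543 = 35.3 L.
Polytropic n=1.32: T₂ = T₁(V₁/V₂)^(n−1) = 643×(4.17)^0.32 = 1020 K; P₂ = P₁(V₁/V₂)^n = 3570 kPa.
W = (P₁V₁−P₂V₂)/(n−1) = (543×35.3−3570×8.48)/0.32 = -34700 J.
ΔU = nCvΔT = 3.59×12.5×(1020−643) = 16700 J.
Q = ΔU + W = -18100 J.

-18100 J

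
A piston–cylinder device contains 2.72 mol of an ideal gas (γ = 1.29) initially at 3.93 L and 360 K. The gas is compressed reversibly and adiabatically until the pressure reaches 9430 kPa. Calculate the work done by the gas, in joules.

P₁ = nRT₁/V₁ = 2.72×8.314×360/3.93 = 2070 kPa.
Adiabatic: T₂/T₁ = (P₂/P₁)^((γ−1)/γ) ⇒ T₂ = 360×(4.55)^0.225 = 506 K; V₂ = 1.21 L.
ΔU = nCvΔT = 2.72×28.7×(506−360) = 11400 J.
Q = 0 for an adiabatic process, so W = −ΔU = -11400 J.

-11400 J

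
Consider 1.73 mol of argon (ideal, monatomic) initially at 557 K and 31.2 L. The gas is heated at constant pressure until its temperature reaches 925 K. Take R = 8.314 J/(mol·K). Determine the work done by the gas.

P₁ = nRT₁/V₁ = 1.73×8.314×557/31.2 = 257 kPa.
Isobaric: P stays 257 kPa; V/T = const ⇒ T₂ = 925 K, V₂ = 51.8 L.
W = PΔV = 257×(51.8−31.2) kPa·L = 5290 J.

5290 J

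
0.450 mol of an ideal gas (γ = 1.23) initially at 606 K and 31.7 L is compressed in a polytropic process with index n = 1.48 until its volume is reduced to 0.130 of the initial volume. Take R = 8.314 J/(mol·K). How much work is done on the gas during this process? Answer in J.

7850 J

P₁ = nRT₁/V₁ = 0.450×8.314×606/31.7 = 71.5 kPa.
Polytropic n=1.48: T₂ = T₁(V₁/V₂)^(n−1) = 606×(7.69)^0.48 = 1610 K; P₂ = P₁(V₁/V₂)^n = 1460 kPa.
W = (P₁V₁−P₂V₂)/(n−1) = (71.5×31.7−1460×4.12)/0.48 = -7850 J.
Work done on the gas = −W_by = 7850 J.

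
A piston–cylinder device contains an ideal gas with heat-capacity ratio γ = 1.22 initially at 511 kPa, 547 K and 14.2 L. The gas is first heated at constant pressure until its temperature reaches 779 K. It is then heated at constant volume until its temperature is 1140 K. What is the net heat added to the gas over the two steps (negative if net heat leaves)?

38800 J

n = P₁V₁/(RT₁) = 511×14.2/(8.314×547) = 1.60 mol.
Step 1 — Isobaric: P stays 511 kPa; V/T = const ⇒ T₂ = 779 K, V₂ = 20.2 L.
W = PΔV = 511×(20.2−14.2) kPa·L = 3080 J.
ΔU = nCvΔT = 1.60×37.8×(779−547) = 14000 J.
Q = ΔU + W = nCpΔT = 17100 J.
State after step 1: P = 511 kPa, V = 20.2 L, T = 779 K.
Step 2 — Isochoric: V stays 20.2 L; P/T = const ⇒ T₂ = 1140 K, P₂ = 748 kPa.
W = 0 (no volume change).
ΔU = nCvΔT = 1.60×37.8×(1140−779) = 21800 J.
Q = ΔU = 21800 J.
Net over both steps: W = 3080 J, Q = 38800 J, ΔU = 35800 J.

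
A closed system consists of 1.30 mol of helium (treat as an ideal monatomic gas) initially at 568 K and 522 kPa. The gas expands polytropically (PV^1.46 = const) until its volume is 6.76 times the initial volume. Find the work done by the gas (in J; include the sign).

7810 J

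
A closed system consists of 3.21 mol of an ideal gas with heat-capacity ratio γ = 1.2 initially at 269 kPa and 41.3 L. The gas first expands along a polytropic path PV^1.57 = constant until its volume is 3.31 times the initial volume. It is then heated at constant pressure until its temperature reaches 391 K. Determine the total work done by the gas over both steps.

14500 J

T₁ = P₁V₁/(nR) = 269×41.3/(3.21×8.314) = 416 K.
Step 1 — Polytropic n=1.57: T₂ = T₁(V₁/V₂)^(n−1) = 416×(0.302)^0.57 = 210 K; P₂ = P₁(V₁/V₂)^n = 41.1 kPa.
W = (P₁V₁−P₂V₂)/(n−1) = (269×41.3−41.1×137)/0.57 = 9640 J.
ΔU = nCvΔT = 3.21×41.6×(210−416) = -27500 J.
Q = ΔU + W = -17800 J.
State after step 1: P = 41.1 kPa, V = 137 L, T = 210 K.
Step 2 — Isobaric: P stays 41.1 kPa; V/T = const ⇒ T₂ = 391 K, V₂ = 254 L.
W = PΔV = 41.1×(254−137) kPa·L = 4820 J.
ΔU = nCvΔT = 3.21×41.6×(391−210) = 24100 J.
Q = ΔU + W = nCpΔT = 28900 J.
Net over both steps: W = 14500 J, Q = 11100 J, ΔU = -3370 J.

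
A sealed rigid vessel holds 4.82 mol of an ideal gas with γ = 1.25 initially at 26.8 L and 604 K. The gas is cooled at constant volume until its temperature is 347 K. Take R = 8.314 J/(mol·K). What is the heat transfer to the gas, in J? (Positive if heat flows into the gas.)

P₁ = nRT₁/V₁ = 4.82×8.314×604/26.8 = 903 kPa.
Isochoric: V stays 26.8 L; P/T = const ⇒ T₂ = 347 K, P₂ = 519 kPa.
W = 0 (no volume change).
ΔU = nCvΔT = 4.82×33.3×(347−604) = -41200 J.
Q = ΔU = -41200 J.

-41200 J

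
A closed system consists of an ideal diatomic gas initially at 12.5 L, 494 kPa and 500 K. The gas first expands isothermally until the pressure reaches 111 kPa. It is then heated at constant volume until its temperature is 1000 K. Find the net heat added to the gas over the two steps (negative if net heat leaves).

24700 J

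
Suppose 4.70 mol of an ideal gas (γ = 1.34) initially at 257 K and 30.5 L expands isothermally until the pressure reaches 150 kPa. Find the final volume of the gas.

P₁ = nRT₁/V₁ = 4.70×8.314×257/30.5 = 329 kPa.
Isothermal: T stays 257 K; PV = const ⇒ V₂ = 66.9 L, P₂ = 150 kPa.

66.9 L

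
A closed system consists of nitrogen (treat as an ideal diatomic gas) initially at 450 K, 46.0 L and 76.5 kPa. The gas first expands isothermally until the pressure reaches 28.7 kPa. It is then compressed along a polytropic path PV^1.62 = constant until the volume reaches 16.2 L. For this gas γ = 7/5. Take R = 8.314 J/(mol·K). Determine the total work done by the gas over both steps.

n = P₁V₁/(RT₁) = 76.5×46.0/(8.314×450) = 0.941 mol.
Step 1 — Isothermal: T stays 450 K; PV = const ⇒ V₂ = 123 L, P₂ = 28.7 kPa.
ΔU = 0 (ideal gas, T constant).
W = nRT ln(V₂/V₁) = 0.941×8.314×450×ln(2.67) = 3450 J.
Q = ΔU + W = 3450 J.
State after step 1: P = 28.7 kPa, V = 123 L, T = 450 K.
Step 2 — Polytropic n=1.62: T₂ = T₁(V₁/V₂)^(n−1) = 450×(7.57)^0.62 = 1580 K; P₂ = P₁(V₁/V₂)^n = 762 kPa.
W = (P₁V₁−P₂V₂)/(n−1) = (28.7×123−762×16.2)/0.62 = -14200 J.
ΔU = nCvΔT = 0.941×20.8×(1580−450) = 22100 J.
Q = ΔU + W = 7830 J.
Net over both steps: W = -10800 J, Q = 11300 J, ΔU = 22100 J.

-10800 J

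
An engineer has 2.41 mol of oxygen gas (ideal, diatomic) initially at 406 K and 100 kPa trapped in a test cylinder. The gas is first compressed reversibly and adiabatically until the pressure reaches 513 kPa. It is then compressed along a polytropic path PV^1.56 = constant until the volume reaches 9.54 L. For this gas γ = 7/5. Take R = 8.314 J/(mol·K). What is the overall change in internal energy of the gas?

V₁ = nRT₁/P₁ = 2.41×8.314×406/100 = 81.3 L.
Step 1 — Adiabatic: T₂/T₁ = (P₂/P₁)^((γ−1)/γ) ⇒ T₂ = 406×(5.13)^0.286 = 648 K; V₂ = 25.3 L.
ΔU = nCvΔT = 2.41×20.8×(648−406) = 12100 J.
Q = 0 for an adiabatic process, so W = −ΔU = -12100 J.
State after step 1: P = 513 kPa, V = 25.3 L, T = 648 K.
Step 2 — Polytropic n=1.56: T₂ = T₁(V₁/V₂)^(n−1) = 648×(2.65)^0.56 = 1120 K; P₂ = P₁(V₁/V₂)^n = 2350 kPa.
W = (P₁V₁−P₂V₂)/(n−1) = (513×25.3−2350×9.54)/0.56 = -16800 J.
ΔU = nCvΔT = 2.41×20.8×(1120−648) = 23600 J.
Q = ΔU + W = 6740 J.
Net over both steps: W = -29000 J, Q = 6740 J, ΔU = 35700 J.

35700 J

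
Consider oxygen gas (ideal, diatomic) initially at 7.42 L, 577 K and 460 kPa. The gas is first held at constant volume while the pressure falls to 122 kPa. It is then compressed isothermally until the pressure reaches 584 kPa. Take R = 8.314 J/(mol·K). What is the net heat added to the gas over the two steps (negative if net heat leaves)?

-7690 J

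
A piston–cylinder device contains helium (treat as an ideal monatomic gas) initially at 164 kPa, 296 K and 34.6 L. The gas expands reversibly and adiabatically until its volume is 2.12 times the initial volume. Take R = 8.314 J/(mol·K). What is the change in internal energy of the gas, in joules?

-3350 J

n = P₁V₁/(RT₁) = 164×34.6/(8.314×296) = 2.31 mol.
Adiabatic: TV^(γ−1) = const ⇒ T₂ = 296×(0.472)^0.667 = 179 K; PV^γ = const ⇒ P₂ = 46.9 kPa.
For an ideal gas ΔU = nCvΔT with Cv = (3/2)R = 12.5 J/(mol·K).
ΔU = 2.31×12.5×(179−296) = -3350 J.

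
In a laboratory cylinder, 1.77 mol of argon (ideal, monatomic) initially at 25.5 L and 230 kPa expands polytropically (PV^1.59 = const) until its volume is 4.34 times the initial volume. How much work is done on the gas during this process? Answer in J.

-5760 J

T₁ = P₁V₁/(nR) = 230×25.5/(1.77×8.314) = 399 K.
Polytropic n=1.59: T₂ = T₁(V₁/V₂)^(n−1) = 399×(0.230)^0.59 = 168 K; P₂ = P₁(V₁/V₂)^n = 22.3 kPa.
W = (P₁V₁−P₂V₂)/(n−1) = (230×25.5−22.3×111)/0.59 = 5760 J.
Work done on the gas = −W_by = -5760 J.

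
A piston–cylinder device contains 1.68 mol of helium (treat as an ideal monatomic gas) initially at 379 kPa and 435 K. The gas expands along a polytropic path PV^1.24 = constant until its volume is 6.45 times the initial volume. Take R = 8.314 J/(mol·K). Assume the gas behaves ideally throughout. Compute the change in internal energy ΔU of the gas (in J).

-3290 J

V₁ = nRT₁/P₁ = 1.68×8.314×435/379 = 16.0 L.
Polytropic n=1.24: T₂ = T₁(V₁/V₂)^(n−1) = 435×(0.155)^0.24 = 278 K; P₂ = P₁(V₁/V₂)^n = 37.6 kPa.
For an ideal gas ΔU = nCvΔT with Cv = (3/2)R = 12.5 J/(mol·K).
ΔU = 1.68×12.5×(278−435) = -3290 J.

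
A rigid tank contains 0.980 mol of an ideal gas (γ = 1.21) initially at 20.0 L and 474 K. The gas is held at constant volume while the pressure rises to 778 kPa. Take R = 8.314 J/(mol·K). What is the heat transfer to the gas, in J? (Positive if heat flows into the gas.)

55700 J

P₁ = nRT₁/V₁ = 0.980×8.314×474/20.0 = 193 kPa.
Isochoric: V stays 20.0 L; P/T = const ⇒ T₂ = 1910 K, P₂ = 778 kPa.
W = 0 (no volume change).
ΔU = nCvΔT = 0.980×39.6×(1910−474) = 55700 J.
Q = ΔU = 55700 J.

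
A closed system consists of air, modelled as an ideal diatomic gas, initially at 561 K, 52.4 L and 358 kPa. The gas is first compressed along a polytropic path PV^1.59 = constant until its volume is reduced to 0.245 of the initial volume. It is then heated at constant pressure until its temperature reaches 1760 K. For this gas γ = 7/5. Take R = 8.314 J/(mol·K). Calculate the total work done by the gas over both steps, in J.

n = P₁V₁/(RT₁) = 358×52.4/(8.314×561) = 4.02 mol.
Step 1 — Polytropic n=1.59: T₂ = T₁(V₁/V₂)^(n−1) = 561×(4.08)^0.59 = 1290 K; P₂ = P₁(V₁/V₂)^n = 3350 kPa.
W = (P₁V₁−P₂V₂)/(n−1) = (358×52.4−3350×12.8)/0.59 = -41100 J.
ΔU = nCvΔT = 4.02×20.8×(1290−561) = 60600 J.
Q = ΔU + W = 19500 J.
State after step 1: P = 3350 kPa, V = 12.8 L, T = 1290 K.
Step 2 — Isobaric: P stays 3350 kPa; V/T = const ⇒ T₂ = 1760 K, V₂ = 17.6 L.
W = PΔV = 3350×(17.6−12.8) kPa·L = 15800 J.
ΔU = nCvΔT = 4.02×20.8×(1760−1290) = 39600 J.
Q = ΔU + W = nCpΔT = 55400 J.
Net over both steps: W = -25300 J, Q = 75000 J, ΔU = 100000 J.

-25300 J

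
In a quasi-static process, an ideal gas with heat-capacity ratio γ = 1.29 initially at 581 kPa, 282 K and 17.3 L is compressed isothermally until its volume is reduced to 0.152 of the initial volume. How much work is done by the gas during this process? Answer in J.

n = P₁V₁/(RT₁) = 581×17.3/(8.314×282) = 4.29 mol.
Isothermal: T stays 282 K; PV = const ⇒ V₂ = 2.63 L, P₂ = 3820 kPa.
W = nRT ln(V₂/V₁) = 4.29×8.314×282×ln(0.152) = -18900 J.

-18900 J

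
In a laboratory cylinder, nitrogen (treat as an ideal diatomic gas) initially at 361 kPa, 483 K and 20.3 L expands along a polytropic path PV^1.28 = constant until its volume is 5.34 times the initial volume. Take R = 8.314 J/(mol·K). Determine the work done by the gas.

n = P₁V₁/(RT₁) = 361×20.3/(8.314×483) = 1.82 mol.
Polytropic n=1.28: T₂ = T₁(V₁/V₂)^(n−1) = 483×(0.187)^0.28 = 302 K; P₂ = P₁(V₁/V₂)^n = 42.3 kPa.
W = (P₁V₁−P₂V₂)/(n−1) = (361×20.3−42.3×108)/0.28 = 9800 J.

9800 J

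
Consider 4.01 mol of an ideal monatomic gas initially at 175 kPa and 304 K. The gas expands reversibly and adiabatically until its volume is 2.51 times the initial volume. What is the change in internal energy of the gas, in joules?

-6970 J

V₁ = nRT₁/P₁ = 4.01×8.314×304/175 = 57.9 L.
Adiabatic: TV^(γ−1) = const ⇒ T₂ = 304×(0.398)^0.667 = 165 K; PV^γ = const ⇒ P₂ = 37.7 kPa.
For an ideal gas ΔU = nCvΔT with Cv = (3/2)R = 12.5 J/(mol·K).
ΔU = 4.01×12.5×(165−304) = -6970 J.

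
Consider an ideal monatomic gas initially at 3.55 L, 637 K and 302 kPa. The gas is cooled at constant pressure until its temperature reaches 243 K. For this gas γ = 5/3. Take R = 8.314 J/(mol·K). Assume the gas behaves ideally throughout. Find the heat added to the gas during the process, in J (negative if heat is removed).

-1660 J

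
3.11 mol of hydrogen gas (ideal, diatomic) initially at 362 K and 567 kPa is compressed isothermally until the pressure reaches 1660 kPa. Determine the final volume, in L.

5.64 L

V₁ = nRT₁/P₁ = 3.11×8.314×362/567 = 16.5 L.
Isothermal: T stays 362 K; PV = const ⇒ V₂ = 5.64 L, P₂ = 1660 kPa.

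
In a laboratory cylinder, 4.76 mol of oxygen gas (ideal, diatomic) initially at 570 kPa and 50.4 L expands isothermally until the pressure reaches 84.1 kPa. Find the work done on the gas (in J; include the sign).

T₁ = P₁V₁/(nR) = 570×50.4/(4.76×8.314) = 726 K.
Isothermal: T stays 726 K; PV = const ⇒ V₂ = 342 L, P₂ = 84.1 kPa.
W = nRT ln(V₂/V₁) = 4.76×8.314×726×ln(6.78) = 55000 J.
Work done on the gas = −W_by = -55000 J.

-55000 J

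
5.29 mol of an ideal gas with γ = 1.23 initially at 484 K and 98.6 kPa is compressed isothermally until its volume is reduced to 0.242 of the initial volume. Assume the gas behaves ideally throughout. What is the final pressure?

407 kPa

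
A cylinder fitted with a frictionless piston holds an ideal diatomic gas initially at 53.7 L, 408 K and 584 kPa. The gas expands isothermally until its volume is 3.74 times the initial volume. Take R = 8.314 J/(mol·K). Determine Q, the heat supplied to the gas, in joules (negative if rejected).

n = P₁V₁/(RT₁) = 584×53.7/(8.314×408) = 9.25 mol.
Isothermal: T stays 408 K; PV = const ⇒ V₂ = 201 L, P₂ = 156 kPa.
ΔU = 0 (ideal gas, T constant).
W = nRT ln(V₂/V₁) = 9.25×8.314×408×ln(3.74) = 41400 J.
Q = ΔU + W = 41400 J.

41400 J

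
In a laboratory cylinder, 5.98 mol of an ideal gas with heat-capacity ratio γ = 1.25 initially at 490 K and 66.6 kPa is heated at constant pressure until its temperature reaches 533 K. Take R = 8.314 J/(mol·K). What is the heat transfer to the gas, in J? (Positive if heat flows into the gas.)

10700 J

V₁ = nRT₁/P₁ = 5.98×8.314×490/66.6 = 366 L.
Isobaric: P stays 66.6 kPa; V/T = const ⇒ T₂ = 533 K, V₂ = 398 L.
W = PΔV = 66.6×(398−366) kPa·L = 2140 J.
ΔU = nCvΔT = 5.98×33.3×(533−490) = 8550 J.
Q = ΔU + W = nCpΔT = 10700 J.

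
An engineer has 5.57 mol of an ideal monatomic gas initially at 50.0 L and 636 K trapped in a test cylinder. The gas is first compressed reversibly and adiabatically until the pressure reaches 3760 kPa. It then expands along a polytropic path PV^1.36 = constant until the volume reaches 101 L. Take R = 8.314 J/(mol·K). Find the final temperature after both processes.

P₁ = nRT₁/V₁ = 5.57×8.314×636/50.0 = 589 kPa.
Step 1 — Adiabatic: T₂/T₁ = (P₂/P₁)^((γ−1)/γ) ⇒ T₂ = 636×(6.38)^0.400 = 1330 K; V₂ = 16.4 L.
ΔU = nCvΔT = 5.57×12.5×(1330−636) = 48600 J.
Q = 0 for an adiabatic process, so W = −ΔU = -48600 J.
State after step 1: P = 3760 kPa, V = 16.4 L, T = 1330 K.
Step 2 — Polytropic n=1.36: T₂ = T₁(V₁/V₂)^(n−1) = 1330×(0.163)^0.36 = 694 K; P₂ = P₁(V₁/V₂)^n = 318 kPa.
W = (P₁V₁−P₂V₂)/(n−1) = (3760×16.4−318×101)/0.36 = 82400 J.
ΔU = nCvΔT = 5.57×12.5×(694−1330) = -44500 J.
Q = ΔU + W = 37900 J.
Net over both steps: W = 33800 J, Q = 37900 J, ΔU = 4060 J.

694 K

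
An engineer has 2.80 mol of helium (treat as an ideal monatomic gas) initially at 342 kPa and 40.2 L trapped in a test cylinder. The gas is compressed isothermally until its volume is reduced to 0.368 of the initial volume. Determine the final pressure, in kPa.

T₁ = P₁V₁/(nR) = 342×40.2/(2.80×8.314) = 591 K.
Isothermal: T stays 591 K; PV = const ⇒ V₂ = 14.8 L, P₂ = 929 kPa.

929 kPa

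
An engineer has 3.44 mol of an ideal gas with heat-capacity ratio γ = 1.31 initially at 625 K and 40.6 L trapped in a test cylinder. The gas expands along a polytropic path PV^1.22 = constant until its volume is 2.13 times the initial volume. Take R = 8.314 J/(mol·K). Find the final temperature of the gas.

P₁ = nRT₁/V₁ = 3.44×8.314×625/40.6 = 440 kPa.
Polytropic n=1.22: T₂ = T₁(V₁/V₂)^(n−1) = 625×(0.469)^0.22 = 529 K; P₂ = P₁(V₁/V₂)^n = 175 kPa.

529 K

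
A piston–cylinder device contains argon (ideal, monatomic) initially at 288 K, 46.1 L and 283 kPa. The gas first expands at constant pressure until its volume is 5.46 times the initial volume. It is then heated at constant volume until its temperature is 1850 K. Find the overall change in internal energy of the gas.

106000 J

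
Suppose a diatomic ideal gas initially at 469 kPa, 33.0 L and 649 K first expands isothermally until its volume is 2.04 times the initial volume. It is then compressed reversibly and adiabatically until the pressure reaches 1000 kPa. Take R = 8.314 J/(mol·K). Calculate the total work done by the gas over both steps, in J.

-9160 J

n = P₁V₁/(RT₁) = 469×33.0/(8.314×649) = 2.87 mol.
Step 1 — Isothermal: T stays 649 K; PV = const ⇒ V₂ = 67.3 L, P₂ = 230 kPa.
ΔU = 0 (ideal gas, T constant).
W = nRT ln(V₂/V₁) = 2.87×8.314×649×ln(2.04) = 11000 J.
Q = ΔU + W = 11000 J.
State after step 1: P = 230 kPa, V = 67.3 L, T = 649 K.
Step 2 — Adiabatic: T₂/T₁ = (P₂/P₁)^((γ−1)/γ) ⇒ T₂ = 649×(4.35)^0.286 = 988 K; V₂ = 23.6 L.
ΔU = nCvΔT = 2.87×20.8×(988−649) = 20200 J.
Q = 0 for an adiabatic process, so W = −ΔU = -20200 J.
Net over both steps: W = -9160 J, Q = 11000 J, ΔU = 20200 J.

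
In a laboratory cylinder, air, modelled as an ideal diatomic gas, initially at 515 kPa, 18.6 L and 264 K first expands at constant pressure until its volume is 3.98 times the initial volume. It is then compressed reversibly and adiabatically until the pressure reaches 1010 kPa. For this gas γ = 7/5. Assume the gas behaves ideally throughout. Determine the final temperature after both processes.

n = P₁V₁/(RT₁) = 515×18.6/(8.314×264) = 4.36 mol.
Step 1 — Isobaric: P stays 515 kPa; V/T = const ⇒ T₂ = 1050 K, V₂ = 74.0 L.
W = PΔV = 515×(74.0−18.6) kPa·L = 28500 J.
ΔU = nCvΔT = 4.36×20.8×(1050−264) = 71400 J.
Q = ΔU + W = nCpΔT = 99900 J.
State after step 1: P = 515 kPa, V = 74.0 L, T = 1050 K.
Step 2 — Adiabatic: T₂/T₁ = (P₂/P₁)^((γ−1)/γ) ⇒ T₂ = 1050×(1.96)^0.286 = 1270 K; V₂ = 45.8 L.
ΔU = nCvΔT = 4.36×20.8×(1270−1050) = 20200 J.
Q = 0 for an adiabatic process, so W = −ΔU = -20200 J.
Net over both steps: W = 8320 J, Q = 99900 J, ΔU = 91600 J.

1270 K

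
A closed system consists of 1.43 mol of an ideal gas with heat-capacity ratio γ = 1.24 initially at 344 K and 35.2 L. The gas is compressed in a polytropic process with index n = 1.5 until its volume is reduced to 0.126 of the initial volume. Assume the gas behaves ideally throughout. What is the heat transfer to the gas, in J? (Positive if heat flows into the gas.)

P₁ = nRT₁/V₁ = 1.43×8.314×344/35.2 = 116 kPa.
Polytropic n=1.5: T₂ = T₁(V₁/V₂)^(n−1) = 344×(7.94)^0.50 = 969 K; P₂ = P₁(V₁/V₂)^n = 2600 kPa.
W = (P₁V₁−P₂V₂)/(n−1) = (116×35.2−2600×4.44)/0.50 = -14900 J.
ΔU = nCvΔT = 1.43×34.6×(969−344) = 31000 J.
Q = ΔU + W = 16100 J.

16100 J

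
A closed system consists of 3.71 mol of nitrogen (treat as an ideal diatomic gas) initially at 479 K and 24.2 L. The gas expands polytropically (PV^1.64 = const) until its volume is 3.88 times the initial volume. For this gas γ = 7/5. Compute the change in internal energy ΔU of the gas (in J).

P₁ = nRT₁/V₁ = 3.71×8.314×479/24.2 = 611 kPa.
Polytropic n=1.64: T₂ = T₁(V₁/V₂)^(n−1) = 479×(0.258)^0.64 = 201 K; P₂ = P₁(V₁/V₂)^n = 66.1 kPa.
For an ideal gas ΔU = nCvΔT with Cv = (5/2)R = 20.8 J/(mol·K).
ΔU = 3.71×20.8×(201−479) = -21400 J.

-21400 J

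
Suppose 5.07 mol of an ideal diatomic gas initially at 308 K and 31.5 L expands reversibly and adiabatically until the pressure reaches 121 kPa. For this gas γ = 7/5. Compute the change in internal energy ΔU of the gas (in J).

P₁ = nRT₁/V₁ = 5.07×8.314×308/31.5 = 412 kPa.
Adiabatic: T₂/T₁ = (P₂/P₁)^((γ−1)/γ) ⇒ T₂ = 308×(0.294)^0.286 = 217 K; V₂ = 75.6 L.
For an ideal gas ΔU = nCvΔT with Cv = (5/2)R = 20.8 J/(mol·K).
ΔU = 5.07×20.8×(217−308) = -9590 J.

-9590 J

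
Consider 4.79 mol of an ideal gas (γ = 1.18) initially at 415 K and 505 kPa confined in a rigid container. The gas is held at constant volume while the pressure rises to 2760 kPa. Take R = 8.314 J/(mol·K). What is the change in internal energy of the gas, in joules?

410000 J

V₁ = nRT₁/P₁ = 4.79×8.314×415/505 = 32.7 L.
Isochoric: V stays 32.7 L; P/T = const ⇒ T₂ = 2270 K, P₂ = 2760 kPa.
For an ideal gas ΔU = nCvΔT with Cv = R/(γ−1) = 46.2 J/(mol·K).
ΔU = 4.79×46.2×(2270−415) = 410000 J.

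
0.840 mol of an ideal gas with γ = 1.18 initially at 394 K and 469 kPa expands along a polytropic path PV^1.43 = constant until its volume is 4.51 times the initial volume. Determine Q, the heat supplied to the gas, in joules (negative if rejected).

V₁ = nRT₁/P₁ = 0.840×8.314×394/469 = 5.87 L.
Polytropic n=1.43: T₂ = T₁(V₁/V₂)^(n−1) = 394×(0.222)^0.43 = 206 K; P₂ = P₁(V₁/V₂)^n = 54.4 kPa.
W = (P₁V₁−P₂V₂)/(n−1) = (469×5.87−54.4×26.5)/0.43 = 3050 J.
ΔU = nCvΔT = 0.840×46.2×(206−394) = -7290 J.
Q = ΔU + W = -4240 J.

-4240 J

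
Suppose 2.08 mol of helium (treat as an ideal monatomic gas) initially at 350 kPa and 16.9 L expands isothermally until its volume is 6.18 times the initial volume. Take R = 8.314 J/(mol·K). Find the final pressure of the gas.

56.6 kPa

T₁ = P₁V₁/(nR) = 350×16.9/(2.08×8.314) = 342 K.
Isothermal: T stays 342 K; PV = const ⇒ V₂ = 104 L, P₂ = 56.6 kPa.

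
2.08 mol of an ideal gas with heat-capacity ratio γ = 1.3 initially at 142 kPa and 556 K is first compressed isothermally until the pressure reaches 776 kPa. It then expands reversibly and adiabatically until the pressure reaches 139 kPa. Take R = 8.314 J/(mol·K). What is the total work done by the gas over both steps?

-5830 J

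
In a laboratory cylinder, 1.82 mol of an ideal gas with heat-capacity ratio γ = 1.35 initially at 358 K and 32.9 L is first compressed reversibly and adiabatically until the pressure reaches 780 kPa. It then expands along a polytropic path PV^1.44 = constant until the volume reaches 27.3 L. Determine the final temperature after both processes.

P₁ = nRT₁/V₁ = 1.82×8.314×358/32.9 = 165 kPa.
Step 1 — Adiabatic: T₂/T₁ = (P₂/P₁)^((γ−1)/γ) ⇒ T₂ = 358×(4.74)^0.259 = 536 K; V₂ = 10.4 L.
ΔU = nCvΔT = 1.82×23.8×(536−358) = 7690 J.
Q = 0 for an adiabatic process, so W = −ΔU = -7690 J.
State after step 1: P = 780 kPa, V = 10.4 L, T = 536 K.
Step 2 — Polytropic n=1.44: T₂ = T₁(V₁/V₂)^(n−1) = 536×(0.381)^0.44 = 350 K; P₂ = P₁(V₁/V₂)^n = 194 kPa.
W = (P₁V₁−P₂V₂)/(n−1) = (780×10.4−194×27.3)/0.44 = 6380 J.
ΔU = nCvΔT = 1.82×23.8×(350−536) = -8020 J.
Q = ΔU + W = -1640 J.
Net over both steps: W = -1310 J, Q = -1640 J, ΔU = -331 J.

350 K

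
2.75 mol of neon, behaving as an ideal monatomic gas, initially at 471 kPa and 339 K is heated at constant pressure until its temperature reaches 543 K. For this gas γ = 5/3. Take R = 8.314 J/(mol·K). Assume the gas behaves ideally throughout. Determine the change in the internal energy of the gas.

V₁ = nRT₁/P₁ = 2.75×8.314×339/471 = 16.5 L.
Isobaric: P stays 471 kPa; V/T = const ⇒ T₂ = 543 K, V₂ = 26.4 L.
For an ideal gas ΔU = nCvΔT with Cv = (3/2)R = 12.5 J/(mol·K).
ΔU = 2.75×12.5×(543−339) = 7000 J.

7000 J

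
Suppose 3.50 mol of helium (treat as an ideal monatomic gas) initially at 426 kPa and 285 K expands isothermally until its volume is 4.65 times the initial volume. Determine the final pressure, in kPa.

V₁ = nRT₁/P₁ = 3.50×8.314×285/426 = 19.5 L.
Isothermal: T stays 285 K; PV = const ⇒ V₂ = 90.5 L, P₂ = 91.6 kPa.

91.6 kPa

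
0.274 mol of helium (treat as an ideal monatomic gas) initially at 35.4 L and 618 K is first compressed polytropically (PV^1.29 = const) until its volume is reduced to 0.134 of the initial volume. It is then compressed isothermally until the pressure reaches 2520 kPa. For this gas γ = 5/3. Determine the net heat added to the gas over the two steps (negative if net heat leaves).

-6090 J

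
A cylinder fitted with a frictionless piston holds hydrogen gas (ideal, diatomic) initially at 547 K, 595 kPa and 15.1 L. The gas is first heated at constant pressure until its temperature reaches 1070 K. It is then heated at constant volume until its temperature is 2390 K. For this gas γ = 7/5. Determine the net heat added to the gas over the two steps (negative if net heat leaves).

n = P₁V₁/(RT₁) = 595×15.1/(8.314×547) = 1.98 mol.
Step 1 — Isobaric: P stays 595 kPa; V/T = const ⇒ T₂ = 1070 K, V₂ = 29.5 L.
W = PΔV = 595×(29.5−15.1) kPa·L = 8590 J.
ΔU = nCvΔT = 1.98×20.8×(1070−547) = 21500 J.
Q = ΔU + W = nCpΔT = 30100 J.
State after step 1: P = 595 kPa, V = 29.5 L, T = 1070 K.
Step 2 — Isochoric: V stays 29.5 L; P/T = const ⇒ T₂ = 2390 K, P₂ = 1330 kPa.
W = 0 (no volume change).
ΔU = nCvΔT = 1.98×20.8×(2390−1070) = 54200 J.
Q = ΔU = 54200 J.
Net over both steps: W = 8590 J, Q = 84300 J, ΔU = 75700 J.

84300 J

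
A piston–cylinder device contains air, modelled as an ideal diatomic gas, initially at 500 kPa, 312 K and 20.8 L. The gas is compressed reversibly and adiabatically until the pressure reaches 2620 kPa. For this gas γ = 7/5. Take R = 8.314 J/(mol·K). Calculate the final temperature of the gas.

501 K

Adiabatic: T₂/T₁ = (P₂/P₁)^((γ−1)/γ) ⇒ T₂ = 312×(5.24)^0.286 = 501 K; V₂ = 6.37 L.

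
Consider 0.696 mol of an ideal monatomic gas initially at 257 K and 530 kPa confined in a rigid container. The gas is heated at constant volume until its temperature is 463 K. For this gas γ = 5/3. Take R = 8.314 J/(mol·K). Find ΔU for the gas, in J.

V₁ = nRT₁/P₁ = 0.696×8.314×257/530 = 2.81 L.
Isochoric: V stays 2.81 L; P/T = const ⇒ T₂ = 463 K, P₂ = 955 kPa.
For an ideal gas ΔU = nCvΔT with Cv = (3/2)R = 12.5 J/(mol·K).
ΔU = 0.696×12.5×(463−257) = 1790 J.

1790 J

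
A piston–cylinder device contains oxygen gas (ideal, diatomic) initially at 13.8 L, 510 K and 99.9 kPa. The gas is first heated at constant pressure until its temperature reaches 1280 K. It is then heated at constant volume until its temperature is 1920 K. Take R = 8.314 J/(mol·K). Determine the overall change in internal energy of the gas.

n = P₁V₁/(RT₁) = 99.9×13.8/(8.314×510) = 0.325 mol.
Step 1 — Isobaric: P stays 99.9 kPa; V/T = const ⇒ T₂ = 1280 K, V₂ = 34.6 L.
W = PΔV = 99.9×(34.6−13.8) kPa·L = 2080 J.
ΔU = nCvΔT = 0.325×20.8×(1280−510) = 5200 J.
Q = ΔU + W = nCpΔT = 7290 J.
State after step 1: P = 99.9 kPa, V = 34.6 L, T = 1280 K.
Step 2 — Isochoric: V stays 34.6 L; P/T = const ⇒ T₂ = 1920 K, P₂ = 150 kPa.
W = 0 (no volume change).
ΔU = nCvΔT = 0.325×20.8×(1920−1280) = 4330 J.
Q = ΔU = 4330 J.
Net over both steps: W = 2080 J, Q = 11600 J, ΔU = 9530 J.

9530 J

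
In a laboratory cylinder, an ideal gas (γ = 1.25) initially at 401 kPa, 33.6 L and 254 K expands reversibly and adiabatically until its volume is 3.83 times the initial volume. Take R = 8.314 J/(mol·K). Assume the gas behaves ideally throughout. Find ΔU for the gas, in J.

-15400 J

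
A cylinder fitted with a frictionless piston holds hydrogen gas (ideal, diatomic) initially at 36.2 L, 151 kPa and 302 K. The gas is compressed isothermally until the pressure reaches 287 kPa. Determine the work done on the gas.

n = P₁V₁/(RT₁) = 151×36.2/(8.314×302) = 2.18 mol.
Isothermal: T stays 302 K; PV = const ⇒ V₂ = 19.0 L, P₂ = 287 kPa.
W = nRT ln(V₂/V₁) = 2.18×8.314×302×ln(0.526) = -3510 J.
Work done on the gas = −W_by = 3510 J.

3510 J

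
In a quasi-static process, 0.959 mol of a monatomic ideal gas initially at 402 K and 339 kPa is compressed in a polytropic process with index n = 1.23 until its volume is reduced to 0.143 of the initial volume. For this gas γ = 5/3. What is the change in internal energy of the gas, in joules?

V₁ = nRT₁/P₁ = 0.959×8.314×402/339 = 9.45 L.
Polytropic n=1.23: T₂ = T₁(V₁/V₂)^(n−1) = 402×(6.99)^0.23 = 629 K; P₂ = P₁(V₁/V₂)^n = 3710 kPa.
For an ideal gas ΔU = nCvΔT with Cv = (3/2)R = 12.5 J/(mol·K).
ΔU = 0.959×12.5×(629−402) = 2710 J.

2710 J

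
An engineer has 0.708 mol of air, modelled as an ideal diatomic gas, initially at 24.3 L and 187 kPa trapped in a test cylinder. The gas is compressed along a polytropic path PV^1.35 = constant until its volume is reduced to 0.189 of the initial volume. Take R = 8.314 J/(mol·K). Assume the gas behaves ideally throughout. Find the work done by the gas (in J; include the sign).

-10300 J

T₁ = P₁V₁/(nR) = 187×24.3/(0.708×8.314) = 772 K.
Polytropic n=1.35: T₂ = T₁(V₁/V₂)^(n−1) = 772×(5.29)^0.35 = 1380 K; P₂ = P₁(V₁/V₂)^n = 1770 kPa.
W = (P₁V₁−P₂V₂)/(n−1) = (187×24.3−1770×4.59)/0.35 = -10300 J.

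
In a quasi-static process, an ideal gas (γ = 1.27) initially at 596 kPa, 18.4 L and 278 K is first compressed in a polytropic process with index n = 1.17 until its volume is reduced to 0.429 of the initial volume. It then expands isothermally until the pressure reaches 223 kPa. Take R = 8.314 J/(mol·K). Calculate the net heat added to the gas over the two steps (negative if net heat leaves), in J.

n = P₁V₁/(RT₁) = 596×18.4/(8.314×278) = 4.74 mol.
Step 1 — Polytropic n=1.17: T₂ = T₁(V₁/V₂)^(n−1) = 278×(2.33)^0.17 = 321 K; P₂ = P₁(V₁/V₂)^n = 1600 kPa.
W = (P₁V₁−P₂V₂)/(n−1) = (596×18.4−1600×7.89)/0.17 = -9980 J.
ΔU = nCvΔT = 4.74×30.8×(321−278) = 6280 J.
Q = ΔU + W = -3700 J.
State after step 1: P = 1600 kPa, V = 7.89 L, T = 321 K.
Step 2 — Isothermal: T stays 321 K; PV = const ⇒ V₂ = 56.8 L, P₂ = 223 kPa.
ΔU = 0 (ideal gas, T constant).
W = nRT ln(V₂/V₁) = 4.74×8.314×321×ln(7.19) = 25000 J.
Q = ΔU + W = 25000 J.
Net over both steps: W = 15000 J, Q = 21300 J, ΔU = 6280 J.

21300 J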